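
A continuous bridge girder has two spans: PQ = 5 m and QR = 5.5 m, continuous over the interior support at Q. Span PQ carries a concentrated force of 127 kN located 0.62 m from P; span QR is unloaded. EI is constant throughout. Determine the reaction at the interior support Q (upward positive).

R_Q = 22.8 kN

Take M_Q as the redundant. Released structure: two simple spans PQ and QR with a hinge at Q.
End slopes at the hinge Q, treating each span as simply supported:
  span PQ: point load 127 at a = 0.62: Pab(L + a)/(6LEI) = 64.61/EI
  relative rotation θ_0 = (64.61 + 0)/EI = 64.61/EI
A unit hogging moment at Q produces rotation L₁/(3EI) + L₂/(3EI) = 3.5/EI.
Compatibility: M_Q·(L₁+L₂)/(3EI) = θ_0, giving M_Q = 18.46 kN·m (hogging).
Span PQ, ΣM about P with M_Q applied at Q: R_Q^{PQ}·5 = 78.74 + 18.46, so R_Q^{PQ} = 19.44 kN and R_P = 127 − 19.44 = 107.6 kN.
Span QR, ΣM about R: R_Q^{QR}·5.5 = 0 + 18.46, so R_Q^{QR} = 3.356 kN and R_R = 0 − 3.356 = -3.356 kN.
R_Q = 19.44 + 3.356 = 22.8 kN.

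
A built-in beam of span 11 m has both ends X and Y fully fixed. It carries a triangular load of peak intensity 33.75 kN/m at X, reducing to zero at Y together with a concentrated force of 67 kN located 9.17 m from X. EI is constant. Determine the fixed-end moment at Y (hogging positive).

Release both end moments; the primary structure is a simply-supported span XY with redundants M_X and M_Y.
End rotations of the released simple span under the applied load (×1/EI):
  at X: triangular load, peak 33.75: w₀L³/(45EI) = 998.2/EI
  at Y: triangular load, peak 33.75: 7w₀L³/(360EI) = 873.5/EI
  at X: point load 67 at a = 9.17: Pab(L + b)/(6LEI) = 218.6/EI
  at Y: point load 67 at a = 9.17: Pab(L + a)/(6LEI) = 343.6/EI
  θ_X0 = 1217/EI,  θ_Y0 = 1217/EI
Flexibility coefficients: a unit moment at one end gives L/(3EI) there and L/(6EI) at the far end, so f₁₁ = f₂₂ = 3.667/EI and f₁₂ = f₂₁ = 1.833/EI.
Compatibility — zero rotation at each built-in end:
  3.667 M_X + 1.833 M_Y = 1217
  1.833 M_X + 3.667 M_Y = 1217
Solving the pair gives M_X = 221.2 kN·m and M_Y = 221.3 kN·m (hogging).

M_Y = 221.3 kN·m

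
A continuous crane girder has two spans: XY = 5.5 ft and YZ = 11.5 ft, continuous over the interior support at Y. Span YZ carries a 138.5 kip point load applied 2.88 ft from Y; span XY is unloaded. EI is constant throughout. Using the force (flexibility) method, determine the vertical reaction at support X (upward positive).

R_X = -32.17 kip

Release continuity at Y by inserting a hinge; the redundant is the internal moment M_Y. The primary structure is two simply-supported spans XY and YZ.
Rotations at Y on the released spans (each span's end-slope, ×1/EI):
  span YZ: point load 138.5 at a = 2.88: Pab(L + b)/(6LEI) = 1003/EI
  relative rotation θ_0 = (0 + 1003)/EI = 1003/EI
A unit hogging moment at Y produces rotation L₁/(3EI) + L₂/(3EI) = 5.667/EI.
Compatibility: M_Y·(L₁+L₂)/(3EI) = θ_0, giving M_Y = 176.9 kip·ft (hogging).
Span XY, ΣM about X with M_Y applied at Y: R_Y^{XY}·5.5 = 0 + 176.9, so R_Y^{XY} = 32.17 kip and R_X = 0 − 32.17 = -32.17 kip.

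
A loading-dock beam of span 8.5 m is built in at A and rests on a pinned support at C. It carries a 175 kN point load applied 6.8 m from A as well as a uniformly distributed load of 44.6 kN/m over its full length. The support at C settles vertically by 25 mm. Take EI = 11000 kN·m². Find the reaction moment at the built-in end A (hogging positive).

Take the reaction at C as the redundant and release it; the primary structure is a cantilever fixed at A.
Downward deflection at the released point C due to the loads:
  point load 175 at a = 6.8: Pa²(3L − a)/(6EI) = 25220/EI
  UDL 44.6: wL⁴/(8EI) = 29102/EI
  δ_0 = 54322/EI
Flexibility coefficient — unit upward force at C: δ_{CC} = L³/(3EI) = 204.7/EI.
With EI = 11000 kN·m²: δ_0 = 4.9384 m and δ_{CC} = 0.01861 m/kN.
Compatibility — the beam at C must follow the support down by 0.025 m: δ_0 − R_C·δ_{CC} = 0.025, so R_C = (4.9384 − 0.025)/0.01861 = 264 kN.
Moment equilibrium about A: M_A = Σ(load moments about A) − R_C·L = 2801 − 264×8.5 = 557 kN·m.

M_A = 557 kN·m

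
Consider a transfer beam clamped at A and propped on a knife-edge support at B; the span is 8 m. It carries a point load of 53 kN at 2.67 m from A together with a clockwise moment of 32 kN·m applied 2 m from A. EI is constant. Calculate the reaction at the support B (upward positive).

Release the roller at B. Primary structure: cantilever fixed at A.
Primary-structure tip deflection at B by superposition:
  point load 53 at a = 2.67: Pa²(3L − a)/(6EI) = 1343/EI
  clockwise couple 32 at a = 2: M₀a(2L − a)/(2EI) = 448/EI
  δ_0 = 1791/EI
Tip deflection under a unit load at B: L³/(3EI) = 170.7/EI.
Compatibility at B: δ_0 − R_B·δ_{BB} = 0, so R_B = 1791/170.7 = 10.5 kN.

R_B = 10.5 kN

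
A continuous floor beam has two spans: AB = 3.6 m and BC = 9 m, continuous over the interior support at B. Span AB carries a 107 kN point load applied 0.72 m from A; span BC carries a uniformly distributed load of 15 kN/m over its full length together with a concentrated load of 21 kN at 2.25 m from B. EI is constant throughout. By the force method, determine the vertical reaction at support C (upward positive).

R_C = 57.06 kN

Insert a hinge at B; M_B is the redundant, and each span becomes simply supported.
Rotations at B on the released spans (each span's end-slope, ×1/EI):
  span AB: point load 107 at a = 0.72: Pab(L + a)/(6LEI) = 44.38/EI
  span BC: UDL 15: wL³/(24EI) = 455.6/EI
  span BC: point load 21 at a = 2.25: Pab(L + b)/(6LEI) = 93.02/EI
  relative rotation θ_0 = (44.38 + 548.6)/EI = 593/EI
A unit hogging moment at B produces rotation L₁/(3EI) + L₂/(3EI) = 4.2/EI.
Slope continuity at B: θ_0 = M_B·4.2/EI, so M_B = 593/4.2 = 141.2 kN·m (hogging).
Span BC, ΣM about C: R_B^{BC}·9 = 749.2 + 141.2, so R_B^{BC} = 98.94 kN and R_C = 156 − 98.94 = 57.06 kN.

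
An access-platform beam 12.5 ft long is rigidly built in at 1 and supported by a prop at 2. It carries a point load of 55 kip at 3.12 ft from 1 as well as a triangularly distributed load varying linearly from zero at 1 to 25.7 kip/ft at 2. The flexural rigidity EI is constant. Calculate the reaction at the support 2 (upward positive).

Release the roller at 2. Primary structure: cantilever fixed at 1.
Primary-structure tip deflection at 2 by superposition:
  point load 55 at a = 3.12: Pa²(3L − a)/(6EI) = 3068/EI
  triangular load, peak 25.7 at the free end: 11w₀L⁴/(120EI) = 57515/EI
  δ_0 = 60583/EI
Tip deflection under a unit load at 2: L³/(3EI) = 651/EI.
Compatibility at 2: δ_0 − R_2·δ_{22} = 0, so R_2 = 60583/651 = 93.06 kip.

R_2 = 93.06 kip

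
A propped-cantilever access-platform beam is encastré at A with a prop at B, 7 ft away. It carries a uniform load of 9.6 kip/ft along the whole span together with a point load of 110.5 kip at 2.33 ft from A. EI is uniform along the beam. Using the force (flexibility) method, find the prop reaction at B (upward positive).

Remove the prop at B; the released (primary) structure is a cantilever built in at A.
Downward deflection at the released point B due to the loads:
  UDL 9.6: wL⁴/(8EI) = 2881/EI
  point load 110.5 at a = 2.33: Pa²(3L − a)/(6EI) = 1867/EI
  δ_0 = 4748/EI
Tip deflection under a unit load at B: L³/(3EI) = 114.3/EI.
Compatibility at B: δ_0 − R_B·δ_{BB} = 0, so R_B = 4748/114.3 = 41.53 kip.

R_B = 41.53 kip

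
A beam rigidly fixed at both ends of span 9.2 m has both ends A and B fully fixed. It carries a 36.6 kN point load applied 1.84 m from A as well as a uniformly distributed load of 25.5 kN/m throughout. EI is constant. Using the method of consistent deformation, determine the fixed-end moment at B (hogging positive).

M_B = 190.6 kN·m

Release both end moments; the primary structure is a simply-supported span AB with redundants M_A and M_B.
On the primary (simply-supported) span, the end slopes from the loading are:
  at A: point load 36.6 at a = 1.84: Pab(L + b)/(6LEI) = 148.7/EI
  at B: point load 36.6 at a = 1.84: Pab(L + a)/(6LEI) = 99.13/EI
  at A: UDL 25.5: wL³/(24EI) = 827.4/EI
  at B: UDL 25.5: wL³/(24EI) = 827.4/EI
  θ_A0 = 976.1/EI,  θ_B0 = 926.5/EI
Flexibility coefficients: a unit moment at one end gives L/(3EI) there and L/(6EI) at the far end, so f₁₁ = f₂₂ = 3.067/EI and f₁₂ = f₂₁ = 1.533/EI.
Compatibility — zero rotation at each built-in end:
  3.067 M_A + 1.533 M_B = 976.1
  1.533 M_A + 3.067 M_B = 926.5
Solving the pair gives M_A = 223 kN·m and M_B = 190.6 kN·m (hogging).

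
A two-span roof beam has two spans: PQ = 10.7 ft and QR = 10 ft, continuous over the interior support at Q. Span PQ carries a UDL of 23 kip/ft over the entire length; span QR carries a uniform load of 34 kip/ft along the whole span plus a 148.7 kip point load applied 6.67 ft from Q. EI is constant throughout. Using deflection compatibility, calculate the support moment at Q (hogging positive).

M_Q = 481.8 kip·ft

Take M_Q as the redundant. Released structure: two simple spans PQ and QR with a hinge at Q.
Rotations at Q on the released spans (each span's end-slope, ×1/EI):
  span PQ: UDL 23: wL³/(24EI) = 1174/EI
  span QR: UDL 34: wL³/(24EI) = 1417/EI
  span QR: point load 148.7 at a = 6.67: Pab(L + b)/(6LEI) = 733.8/EI
  relative rotation θ_0 = (1174 + 2150)/EI = 3324/EI
A unit hogging moment at Q produces rotation L₁/(3EI) + L₂/(3EI) = 6.9/EI.
Slope continuity at Q: θ_0 = M_Q·6.9/EI, so M_Q = 3324/6.9 = 481.8 kip·ft (hogging).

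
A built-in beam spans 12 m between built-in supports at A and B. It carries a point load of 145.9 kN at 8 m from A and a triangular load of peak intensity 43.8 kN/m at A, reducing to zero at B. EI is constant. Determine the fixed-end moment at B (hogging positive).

M_B = 469.6 kN·m

Release both end moments; the primary structure is a simply-supported span AB with redundants M_A and M_B.
On the primary (simply-supported) span, the end slopes from the loading are:
  at A: point load 145.9 at a = 8: Pab(L + b)/(6LEI) = 1038/EI
  at B: point load 145.9 at a = 8: Pab(L + a)/(6LEI) = 1297/EI
  at A: triangular load, peak 43.8: w₀L³/(45EI) = 1682/EI
  at B: triangular load, peak 43.8: 7w₀L³/(360EI) = 1472/EI
  θ_A0 = 2719/EI,  θ_B0 = 2769/EI
Flexibility coefficients: a unit moment at one end gives L/(3EI) there and L/(6EI) at the far end, so f₁₁ = f₂₂ = 4/EI and f₁₂ = f₂₁ = 2/EI.
Compatibility — zero rotation at each built-in end:
  4 M_A + 2 M_B = 2719
  2 M_A + 4 M_B = 2769
Solving the pair gives M_A = 445 kN·m and M_B = 469.6 kN·m (hogging).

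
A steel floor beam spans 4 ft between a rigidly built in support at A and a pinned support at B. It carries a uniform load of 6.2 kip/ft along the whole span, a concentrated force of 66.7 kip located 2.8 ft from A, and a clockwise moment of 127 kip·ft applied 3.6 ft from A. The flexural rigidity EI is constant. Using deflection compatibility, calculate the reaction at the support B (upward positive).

R_B = 94.03 kip

Remove the prop at B; the released (primary) structure is a cantilever built in at A.
Downward deflection at the released point B due to the loads:
  UDL 6.2: wL⁴/(8EI) = 198.4/EI
  point load 66.7 at a = 2.8: Pa²(3L − a)/(6EI) = 801.8/EI
  clockwise couple 127 at a = 3.6: M₀a(2L − a)/(2EI) = 1006/EI
  δ_0 = 2006/EI
Flexibility coefficient — unit upward force at B: δ_{BB} = L³/(3EI) = 21.33/EI.
Compatibility at B: δ_0 − R_B·δ_{BB} = 0, so R_B = 2006/21.33 = 94.03 kip.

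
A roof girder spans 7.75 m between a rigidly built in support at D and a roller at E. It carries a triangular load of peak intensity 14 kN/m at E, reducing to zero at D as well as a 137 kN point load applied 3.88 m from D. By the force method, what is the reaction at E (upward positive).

R_E = 72.75 kN

Take the reaction at E as the redundant and release it; the primary structure is a cantilever fixed at D.
Primary-structure tip deflection at E by superposition:
  triangular load, peak 14 at the free end: 11w₀L⁴/(120EI) = 4630/EI
  point load 137 at a = 3.88: Pa²(3L − a)/(6EI) = 6658/EI
  δ_0 = 11288/EI
Flexibility coefficient — unit upward force at E: δ_{EE} = L³/(3EI) = 155.2/EI.
Compatibility at E: δ_0 − R_E·δ_{EE} = 0, so R_E = 11288/155.2 = 72.75 kN.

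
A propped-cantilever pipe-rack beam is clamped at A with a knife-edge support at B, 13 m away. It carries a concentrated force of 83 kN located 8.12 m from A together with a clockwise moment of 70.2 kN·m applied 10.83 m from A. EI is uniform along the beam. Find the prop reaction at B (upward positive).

Take the reaction at B as the redundant and release it; the primary structure is a cantilever fixed at A.
Deflection at B on the released cantilever, summing each load's contribution:
  point load 83 at a = 8.12: Pa²(3L − a)/(6EI) = 28165/EI
  clockwise couple 70.2 at a = 10.83: M₀a(2L − a)/(2EI) = 5767/EI
  δ_0 = 33932/EI
Flexibility coefficient — unit upward force at B: δ_{BB} = L³/(3EI) = 732.3/EI.
The prop prevents deflection at B: R_B = δ_0/δ_{BB} = 33932/732.3 = 46.33 kN.

R_B = 46.33 kN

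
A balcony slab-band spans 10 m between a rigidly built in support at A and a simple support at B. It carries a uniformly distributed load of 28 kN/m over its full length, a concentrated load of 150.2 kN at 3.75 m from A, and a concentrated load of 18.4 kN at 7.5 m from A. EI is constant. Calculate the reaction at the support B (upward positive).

R_B = 144.4 kN

Remove the prop at B; the released (primary) structure is a cantilever built in at A.
Free-end deflection of the primary structure under the applied loading (downward +):
  UDL 28: wL⁴/(8EI) = 35000/EI
  point load 150.2 at a = 3.75: Pa²(3L − a)/(6EI) = 9241/EI
  point load 18.4 at a = 7.5: Pa²(3L − a)/(6EI) = 3881/EI
  δ_0 = 48122/EI
Flexibility coefficient — unit upward force at B: δ_{BB} = L³/(3EI) = 333.3/EI.
The prop prevents deflection at B: R_B = δ_0/δ_{BB} = 48122/333.3 = 144.4 kN.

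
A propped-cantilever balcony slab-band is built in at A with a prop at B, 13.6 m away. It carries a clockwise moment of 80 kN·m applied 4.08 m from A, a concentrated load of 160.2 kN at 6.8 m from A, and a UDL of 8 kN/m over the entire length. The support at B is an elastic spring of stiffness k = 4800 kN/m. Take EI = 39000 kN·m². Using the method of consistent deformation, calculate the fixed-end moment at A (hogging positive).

Remove the prop at B; the released (primary) structure is a cantilever built in at A.
Downward deflection at the released point B due to the loads:
  clockwise couple 80 at a = 4.08: M₀a(2L − a)/(2EI) = 3773/EI
  point load 160.2 at a = 6.8: Pa²(3L − a)/(6EI) = 41977/EI
  UDL 8: wL⁴/(8EI) = 34210/EI
  δ_0 = 79960/EI
Tip deflection under a unit load at B: L³/(3EI) = 838.5/EI.
With EI = 39000 kN·m²: δ_0 = 2.0503 m and δ_{BB} = 0.0215 m/kN.
Compatibility — the spring shortens by R_B/k under the reaction it provides: δ_0 − R_B·δ_{BB} = R_B/k. With 1/k = 0.000208 m/kN, R_B = δ_0 / (δ_{BB} + 1/k) = 2.0503 / (0.0215 + 0.000208) = 94.45 kN.
Moment equilibrium about A: M_A = Σ(load moments about A) − R_B·L = 1909 − 94.45×13.6 = 624.7 kN·m.

M_A = 624.7 kN·m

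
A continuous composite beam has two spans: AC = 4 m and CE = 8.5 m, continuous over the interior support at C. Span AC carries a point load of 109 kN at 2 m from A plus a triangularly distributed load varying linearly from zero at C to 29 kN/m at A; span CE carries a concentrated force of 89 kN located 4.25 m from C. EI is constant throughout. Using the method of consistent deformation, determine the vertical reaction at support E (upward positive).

Insert a hinge at C; M_C is the redundant, and each span becomes simply supported.
Rotations at C on the released spans (each span's end-slope, ×1/EI):
  span AC: point load 109 at a = 2: Pab(L + a)/(6LEI) = 109/EI
  span AC: triangular load, peak 29: 7w₀L³/(360EI) = 36.09/EI
  span CE: point load 89 at a = 4.25: Pab(L + b)/(6LEI) = 401.9/EI
  relative rotation θ_0 = (145.1 + 401.9)/EI = 547/EI
A unit hogging moment at C produces rotation L₁/(3EI) + L₂/(3EI) = 4.167/EI.
Slope continuity at C: θ_0 = M_C·4.167/EI, so M_C = 547/4.167 = 131.3 kN·m (hogging).
Span CE, ΣM about E: R_C^{CE}·8.5 = 378.2 + 131.3, so R_C^{CE} = 59.94 kN and R_E = 89 − 59.94 = 29.06 kN.

R_E = 29.06 kN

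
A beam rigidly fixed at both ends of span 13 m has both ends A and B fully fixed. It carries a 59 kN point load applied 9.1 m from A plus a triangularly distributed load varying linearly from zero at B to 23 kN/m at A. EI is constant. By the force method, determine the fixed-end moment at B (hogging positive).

Release both end moments; the primary structure is a simply-supported span AB with redundants M_A and M_B.
On the primary (simply-supported) span, the end slopes from the loading are:
  at A: point load 59 at a = 9.1: Pab(L + b)/(6LEI) = 453.7/EI
  at B: point load 59 at a = 9.1: Pab(L + a)/(6LEI) = 593.3/EI
  at A: triangular load, peak 23: w₀L³/(45EI) = 1123/EI
  at B: triangular load, peak 23: 7w₀L³/(360EI) = 982.5/EI
  θ_A0 = 1577/EI,  θ_B0 = 1576/EI
Flexibility coefficients: a unit moment at one end gives L/(3EI) there and L/(6EI) at the far end, so f₁₁ = f₂₂ = 4.333/EI and f₁₂ = f₂₁ = 2.167/EI.
Compatibility — zero rotation at each built-in end:
  4.333 M_A + 2.167 M_B = 1577
  2.167 M_A + 4.333 M_B = 1576
Solving the pair gives M_A = 242.7 kN·m and M_B = 242.3 kN·m (hogging).

M_B = 242.3 kN·m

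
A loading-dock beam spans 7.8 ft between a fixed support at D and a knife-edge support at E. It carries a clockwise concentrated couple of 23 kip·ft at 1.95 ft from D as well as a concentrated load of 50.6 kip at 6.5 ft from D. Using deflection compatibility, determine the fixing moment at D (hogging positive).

M_D = 39.88 kip·ft

Take the reaction at E as the redundant and release it; the primary structure is a cantilever fixed at D.
Downward deflection at the released point E due to the loads:
  clockwise couple 23 at a = 1.95: M₀a(2L − a)/(2EI) = 306.1/EI
  point load 50.6 at a = 6.5: Pa²(3L − a)/(6EI) = 6022/EI
  δ_0 = 6328/EI
Tip deflection under a unit load at E: L³/(3EI) = 158.2/EI.
The prop prevents deflection at E: R_E = δ_0/δ_{EE} = 6328/158.2 = 40 kip.
Moment equilibrium about D: M_D = Σ(load moments about D) − R_E·L = 351.9 − 40×7.8 = 39.88 kip·ft.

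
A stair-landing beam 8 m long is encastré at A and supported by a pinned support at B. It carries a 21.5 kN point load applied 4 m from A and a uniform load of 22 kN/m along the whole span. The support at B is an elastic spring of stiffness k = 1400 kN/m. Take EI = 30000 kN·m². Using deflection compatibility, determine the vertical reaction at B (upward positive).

R_B = 64.61 kN

Release the roller at B. Primary structure: cantilever fixed at A.
Primary-structure tip deflection at B by superposition:
  point load 21.5 at a = 4: Pa²(3L − a)/(6EI) = 1147/EI
  UDL 22: wL⁴/(8EI) = 11264/EI
  δ_0 = 12411/EI
Tip deflection under a unit load at B: L³/(3EI) = 170.7/EI.
With EI = 30000 kN·m²: δ_0 = 0.41369 m and δ_{BB} = 0.005689 m/kN.
Compatibility — the spring shortens by R_B/k under the reaction it provides: δ_0 − R_B·δ_{BB} = R_B/k. With 1/k = 0.000714 m/kN, R_B = δ_0 / (δ_{BB} + 1/k) = 0.41369 / (0.005689 + 0.000714) = 64.61 kN.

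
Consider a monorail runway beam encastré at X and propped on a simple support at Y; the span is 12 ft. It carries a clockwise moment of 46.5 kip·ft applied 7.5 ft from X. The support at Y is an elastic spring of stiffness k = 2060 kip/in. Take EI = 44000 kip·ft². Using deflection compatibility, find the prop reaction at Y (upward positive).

R_Y = 4.98 kip

Remove the prop at Y; the released (primary) structure is a cantilever built in at X.
Downward deflection at the released point Y due to the loads:
  clockwise couple 46.5 at a = 7.5: M₀a(2L − a)/(2EI) = 2877/EI
Flexibility coefficient — unit upward force at Y: δ_{YY} = L³/(3EI) = 576/EI.
With EI = 44000 kip·ft²: δ_0 = 0.065391 ft and δ_{YY} = 0.013091 ft/kip.
Compatibility — the spring shortens by R_Y/k under the reaction it provides: δ_0 − R_Y·δ_{YY} = R_Y/k. With 1/k = 1/(2060×12) ft/kip = 0.00004 ft/kip, R_Y = δ_0 / (δ_{YY} + 1/k) = 0.065391 / (0.013091 + 0.00004) = 4.98 kip.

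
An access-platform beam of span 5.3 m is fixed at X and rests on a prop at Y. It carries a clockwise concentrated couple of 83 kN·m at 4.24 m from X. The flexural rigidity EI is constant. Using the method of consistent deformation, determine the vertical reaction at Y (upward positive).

R_Y = 22.55 kN

Release the roller at Y. Primary structure: cantilever fixed at X.
Primary-structure tip deflection at Y by superposition:
  clockwise couple 83 at a = 4.24: M₀a(2L − a)/(2EI) = 1119/EI
Tip deflection under a unit load at Y: L³/(3EI) = 49.63/EI.
The prop prevents deflection at Y: R_Y = δ_0/δ_{YY} = 1119/49.63 = 22.55 kN.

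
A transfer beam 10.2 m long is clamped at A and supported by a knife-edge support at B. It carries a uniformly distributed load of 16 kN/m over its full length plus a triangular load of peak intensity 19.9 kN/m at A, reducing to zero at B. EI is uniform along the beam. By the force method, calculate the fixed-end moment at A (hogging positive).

M_A = 346.1 kN·m

Take the reaction at B as the redundant and release it; the primary structure is a cantilever fixed at A.
Primary-structure tip deflection at B by superposition:
  UDL 16: wL⁴/(8EI) = 21649/EI
  triangular load, peak 19.9 at the fixed end: w₀L⁴/(30EI) = 7180/EI
  δ_0 = 28829/EI
Tip deflection under a unit load at B: L³/(3EI) = 353.7/EI.
Compatibility at B: δ_0 − R_B·δ_{BB} = 0, so R_B = 28829/353.7 = 81.5 kN.
Moment equilibrium about A: M_A = Σ(load moments about A) − R_B·L = 1177 − 81.5×10.2 = 346.1 kN·m.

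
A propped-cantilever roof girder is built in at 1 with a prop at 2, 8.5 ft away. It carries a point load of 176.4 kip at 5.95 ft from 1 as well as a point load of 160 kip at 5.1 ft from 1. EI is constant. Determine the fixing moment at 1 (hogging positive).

M_1 = 433.1 kip·ft

Choose R_2 as the redundant. The primary structure is the cantilever fixed at 1.
Deflection at 2 on the released cantilever, summing each load's contribution:
  point load 176.4 at a = 5.95: Pa²(3L − a)/(6EI) = 20348/EI
  point load 160 at a = 5.1: Pa²(3L − a)/(6EI) = 14149/EI
  δ_0 = 34498/EI
Flexibility coefficient — unit upward force at 2: δ_{22} = L³/(3EI) = 204.7/EI.
Compatibility at 2: δ_0 − R_2·δ_{22} = 0, so R_2 = 34498/204.7 = 168.5 kip.
Moment equilibrium about 1: M_1 = Σ(load moments about 1) − R_2·L = 1866 − 168.5×8.5 = 433.1 kip·ft.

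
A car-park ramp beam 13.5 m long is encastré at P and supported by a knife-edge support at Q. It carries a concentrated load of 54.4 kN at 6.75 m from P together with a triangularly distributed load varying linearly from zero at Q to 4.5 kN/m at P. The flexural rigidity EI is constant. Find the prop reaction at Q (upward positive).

R_Q = 23.07 kN

Choose R_Q as the redundant. The primary structure is the cantilever fixed at P.
Primary-structure tip deflection at Q by superposition:
  point load 54.4 at a = 6.75: Pa²(3L − a)/(6EI) = 13942/EI
  triangular load, peak 4.5 at the fixed end: w₀L⁴/(30EI) = 4982/EI
  δ_0 = 18924/EI
Tip deflection under a unit load at Q: L³/(3EI) = 820.1/EI.
Compatibility at Q: δ_0 − R_Q·δ_{QQ} = 0, so R_Q = 18924/820.1 = 23.07 kN.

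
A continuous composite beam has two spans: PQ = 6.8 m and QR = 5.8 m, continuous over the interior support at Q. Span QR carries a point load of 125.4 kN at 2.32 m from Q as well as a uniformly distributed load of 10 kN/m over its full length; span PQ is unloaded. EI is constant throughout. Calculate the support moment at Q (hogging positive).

M_Q = 83.64 kN·m

Release continuity at Q by inserting a hinge; the redundant is the internal moment M_Q. The primary structure is two simply-supported spans PQ and QR.
End slopes at the hinge Q, treating each span as simply supported:
  span QR: point load 125.4 at a = 2.32: Pab(L + b)/(6LEI) = 270/EI
  span QR: UDL 10: wL³/(24EI) = 81.3/EI
  relative rotation θ_0 = (0 + 351.3)/EI = 351.3/EI
A unit hogging moment at Q produces rotation L₁/(3EI) + L₂/(3EI) = 4.2/EI.
Compatibility: M_Q·(L₁+L₂)/(3EI) = θ_0, giving M_Q = 83.64 kN·m (hogging).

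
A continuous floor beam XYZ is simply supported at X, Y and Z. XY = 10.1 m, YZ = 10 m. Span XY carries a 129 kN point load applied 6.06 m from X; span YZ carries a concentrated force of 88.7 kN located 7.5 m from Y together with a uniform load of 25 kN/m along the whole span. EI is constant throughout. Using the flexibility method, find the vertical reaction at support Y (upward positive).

R_Y = 290.8 kN

Take M_Y as the redundant. Released structure: two simple spans XY and YZ with a hinge at Y.
Rotations at Y on the released spans (each span's end-slope, ×1/EI):
  span XY: point load 129 at a = 6.06: Pab(L + a)/(6LEI) = 842.2/EI
  span YZ: point load 88.7 at a = 7.5: Pab(L + b)/(6LEI) = 346.5/EI
  span YZ: UDL 25: wL³/(24EI) = 1042/EI
  relative rotation θ_0 = (842.2 + 1388)/EI = 2230/EI
A unit hogging moment at Y produces rotation L₁/(3EI) + L₂/(3EI) = 6.7/EI.
Compatibility: M_Y·(L₁+L₂)/(3EI) = θ_0, giving M_Y = 332.9 kN·m (hogging).
Span XY, ΣM about X with M_Y applied at Y: R_Y^{XY}·10.1 = 781.7 + 332.9, so R_Y^{XY} = 110.4 kN and R_X = 129 − 110.4 = 18.64 kN.
Span YZ, ΣM about Z: R_Y^{YZ}·10 = 1472 + 332.9, so R_Y^{YZ} = 180.5 kN and R_Z = 338.7 − 180.5 = 158.2 kN.
R_Y = 110.4 + 180.5 = 290.8 kN.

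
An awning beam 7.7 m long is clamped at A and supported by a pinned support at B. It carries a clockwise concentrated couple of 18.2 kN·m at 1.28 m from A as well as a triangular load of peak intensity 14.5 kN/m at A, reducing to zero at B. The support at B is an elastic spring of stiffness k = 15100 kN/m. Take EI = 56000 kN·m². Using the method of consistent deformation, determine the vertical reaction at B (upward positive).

R_B = 11.95 kN

Choose R_B as the redundant. The primary structure is the cantilever fixed at A.
Primary-structure tip deflection at B by superposition:
  clockwise couple 18.2 at a = 1.28: M₀a(2L − a)/(2EI) = 164.5/EI
  triangular load, peak 14.5 at the fixed end: w₀L⁴/(30EI) = 1699/EI
  δ_0 = 1864/EI
Flexibility coefficient — unit upward force at B: δ_{BB} = L³/(3EI) = 152.2/EI.
With EI = 56000 kN·m²: δ_0 = 0.033277 m and δ_{BB} = 0.002717 m/kN.
Compatibility — the spring shortens by R_B/k under the reaction it provides: δ_0 − R_B·δ_{BB} = R_B/k. With 1/k = 0.000066 m/kN, R_B = δ_0 / (δ_{BB} + 1/k) = 0.033277 / (0.002717 + 0.000066) = 11.95 kN.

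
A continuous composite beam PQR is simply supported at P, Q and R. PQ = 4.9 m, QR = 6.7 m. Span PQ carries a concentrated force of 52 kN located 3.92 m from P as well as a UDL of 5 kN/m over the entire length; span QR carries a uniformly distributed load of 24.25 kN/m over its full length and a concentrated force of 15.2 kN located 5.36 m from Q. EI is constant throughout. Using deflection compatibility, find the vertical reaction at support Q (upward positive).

R_Q = 175.6 kN

Release continuity at Q by inserting a hinge; the redundant is the internal moment M_Q. The primary structure is two simply-supported spans PQ and QR.
End slopes at the hinge Q, treating each span as simply supported:
  span PQ: point load 52 at a = 3.92: Pab(L + a)/(6LEI) = 59.93/EI
  span PQ: UDL 5: wL³/(24EI) = 24.51/EI
  span QR: UDL 24.25: wL³/(24EI) = 303.9/EI
  span QR: point load 15.2 at a = 5.36: Pab(L + b)/(6LEI) = 21.83/EI
  relative rotation θ_0 = (84.44 + 325.7)/EI = 410.2/EI
A unit hogging moment at Q produces rotation L₁/(3EI) + L₂/(3EI) = 3.867/EI.
Compatibility: M_Q·(L₁+L₂)/(3EI) = θ_0, giving M_Q = 106.1 kN·m (hogging).
Span PQ, ΣM about P with M_Q applied at Q: R_Q^{PQ}·4.9 = 263.9 + 106.1, so R_Q^{PQ} = 75.5 kN and R_P = 76.5 − 75.5 = 1.001 kN.
Span QR, ΣM about R: R_Q^{QR}·6.7 = 564.7 + 106.1, so R_Q^{QR} = 100.1 kN and R_R = 177.7 − 100.1 = 77.56 kN.
R_Q = 75.5 + 100.1 = 175.6 kN.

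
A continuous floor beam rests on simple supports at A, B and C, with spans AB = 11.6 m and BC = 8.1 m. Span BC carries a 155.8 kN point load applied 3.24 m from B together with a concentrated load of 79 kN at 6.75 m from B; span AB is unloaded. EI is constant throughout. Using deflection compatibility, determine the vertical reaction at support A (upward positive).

Take M_B as the redundant. Released structure: two simple spans AB and BC with a hinge at B.
Rotations at B on the released spans (each span's end-slope, ×1/EI):
  span BC: point load 155.8 at a = 3.24: Pab(L + b)/(6LEI) = 654.2/EI
  span BC: point load 79 at a = 6.75: Pab(L + b)/(6LEI) = 140/EI
  relative rotation θ_0 = (0 + 794.2)/EI = 794.2/EI
A unit hogging moment at B produces rotation L₁/(3EI) + L₂/(3EI) = 6.567/EI.
Compatibility: M_B·(L₁+L₂)/(3EI) = θ_0, giving M_B = 120.9 kN·m (hogging).
Span AB, ΣM about A with M_B applied at B: R_B^{AB}·11.6 = 0 + 120.9, so R_B^{AB} = 10.43 kN and R_A = 0 − 10.43 = -10.43 kN.

R_A = -10.43 kN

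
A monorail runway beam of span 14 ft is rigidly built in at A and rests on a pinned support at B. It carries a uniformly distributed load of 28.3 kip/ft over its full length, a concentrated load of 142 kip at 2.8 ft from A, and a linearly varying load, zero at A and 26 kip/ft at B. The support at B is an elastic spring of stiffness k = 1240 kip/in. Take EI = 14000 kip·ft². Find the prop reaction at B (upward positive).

R_B = 256.4 kip

Take the reaction at B as the redundant and release it; the primary structure is a cantilever fixed at A.
Primary-structure tip deflection at B by superposition:
  UDL 28.3: wL⁴/(8EI) = 135897/EI
  point load 142 at a = 2.8: Pa²(3L − a)/(6EI) = 7273/EI
  triangular load, peak 26 at the free end: 11w₀L⁴/(120EI) = 91558/EI
  δ_0 = 234728/EI
Tip deflection under a unit load at B: L³/(3EI) = 914.7/EI.
With EI = 14000 kip·ft²: δ_0 = 16.766 ft and δ_{BB} = 0.065333 ft/kip.
Compatibility — the spring shortens by R_B/k under the reaction it provides: δ_0 − R_B·δ_{BB} = R_B/k. With 1/k = 1/(1240×12) ft/kip = 0.000067 ft/kip, R_B = δ_0 / (δ_{BB} + 1/k) = 16.766 / (0.065333 + 0.000067) = 256.4 kip.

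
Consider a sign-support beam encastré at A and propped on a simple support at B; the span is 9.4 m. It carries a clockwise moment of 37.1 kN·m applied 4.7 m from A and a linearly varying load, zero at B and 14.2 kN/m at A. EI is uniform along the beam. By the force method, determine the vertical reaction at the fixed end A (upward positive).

Choose R_B as the redundant. The primary structure is the cantilever fixed at A.
Downward deflection at the released point B due to the loads:
  clockwise couple 37.1 at a = 4.7: M₀a(2L − a)/(2EI) = 1229/EI
  triangular load, peak 14.2 at the fixed end: w₀L⁴/(30EI) = 3696/EI
  δ_0 = 4925/EI
Flexibility coefficient — unit upward force at B: δ_{BB} = L³/(3EI) = 276.9/EI.
The prop prevents deflection at B: R_B = δ_0/δ_{BB} = 4925/276.9 = 17.79 kN.
Vertical equilibrium: R_A = ΣP − R_B = 66.74 − 17.79 = 48.95 kN.

R_A = 48.95 kN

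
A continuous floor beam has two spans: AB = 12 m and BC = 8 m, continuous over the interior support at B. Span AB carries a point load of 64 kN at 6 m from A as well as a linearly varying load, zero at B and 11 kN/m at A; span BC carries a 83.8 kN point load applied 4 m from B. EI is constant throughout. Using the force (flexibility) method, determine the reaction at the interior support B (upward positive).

R_B = 135.9 kN

Insert a hinge at B; M_B is the redundant, and each span becomes simply supported.
Discontinuity in slope at B on the released structure — sum the simple-span end rotations:
  span AB: point load 64 at a = 6: Pab(L + a)/(6LEI) = 576/EI
  span AB: triangular load, peak 11: 7w₀L³/(360EI) = 369.6/EI
  span BC: point load 83.8 at a = 4: Pab(L + b)/(6LEI) = 335.2/EI
  relative rotation θ_0 = (945.6 + 335.2)/EI = 1281/EI
A unit hogging moment at B produces rotation L₁/(3EI) + L₂/(3EI) = 6.667/EI.
Compatibility: M_B·(L₁+L₂)/(3EI) = θ_0, giving M_B = 192.1 kN·m (hogging).
Span AB, ΣM about A with M_B applied at B: R_B^{AB}·12 = 648 + 192.1, so R_B^{AB} = 70.01 kN and R_A = 130 − 70.01 = 59.99 kN.
Span BC, ΣM about C: R_B^{BC}·8 = 335.2 + 192.1, so R_B^{BC} = 65.92 kN and R_C = 83.8 − 65.92 = 17.89 kN.
R_B = 70.01 + 65.92 = 135.9 kN.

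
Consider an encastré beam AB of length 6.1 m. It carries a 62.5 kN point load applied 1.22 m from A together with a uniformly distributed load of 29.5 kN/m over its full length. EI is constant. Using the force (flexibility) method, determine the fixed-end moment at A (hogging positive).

M_A = 140.3 kN·m

Take the two fixed-end moments M_A, M_B as redundants; the released structure is the simple span AB.
Simple-span end rotations at A and B under the given loads:
  at A: point load 62.5 at a = 1.22: Pab(L + b)/(6LEI) = 111.6/EI
  at B: point load 62.5 at a = 1.22: Pab(L + a)/(6LEI) = 74.42/EI
  at A: UDL 29.5: wL³/(24EI) = 279/EI
  at B: UDL 29.5: wL³/(24EI) = 279/EI
  θ_A0 = 390.6/EI,  θ_B0 = 353.4/EI
Flexibility coefficients: a unit moment at one end gives L/(3EI) there and L/(6EI) at the far end, so f₁₁ = f₂₂ = 2.033/EI and f₁₂ = f₂₁ = 1.017/EI.
Compatibility — zero rotation at each built-in end:
  2.033 M_A + 1.017 M_B = 390.6
  1.017 M_A + 2.033 M_B = 353.4
Solving the pair gives M_A = 140.3 kN·m and M_B = 103.7 kN·m (hogging).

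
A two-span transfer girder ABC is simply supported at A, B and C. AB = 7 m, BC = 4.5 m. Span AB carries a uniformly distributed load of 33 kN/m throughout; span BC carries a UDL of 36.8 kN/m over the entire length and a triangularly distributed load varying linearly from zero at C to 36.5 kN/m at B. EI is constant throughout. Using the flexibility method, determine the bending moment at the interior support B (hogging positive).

M_B = 178.8 kN·m

Insert a hinge at B; M_B is the redundant, and each span becomes simply supported.
End slopes at the hinge B, treating each span as simply supported:
  span AB: UDL 33: wL³/(24EI) = 471.6/EI
  span BC: UDL 36.8: wL³/(24EI) = 139.7/EI
  span BC: triangular load, peak 36.5: w₀L³/(45EI) = 73.91/EI
  relative rotation θ_0 = (471.6 + 213.6)/EI = 685.3/EI
A unit hogging moment at B produces rotation L₁/(3EI) + L₂/(3EI) = 3.833/EI.
Slope continuity at B: θ_0 = M_B·3.833/EI, so M_B = 685.3/3.833 = 178.8 kN·m (hogging).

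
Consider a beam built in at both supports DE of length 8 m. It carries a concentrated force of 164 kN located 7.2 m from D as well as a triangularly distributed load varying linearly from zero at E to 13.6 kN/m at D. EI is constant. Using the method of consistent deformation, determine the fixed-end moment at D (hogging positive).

M_D = 55.33 kN·m

Release both end moments; the primary structure is a simply-supported span DE with redundants M_D and M_E.
End rotations of the released simple span under the applied load (×1/EI):
  at D: point load 164 at a = 7.2: Pab(L + b)/(6LEI) = 173.2/EI
  at E: point load 164 at a = 7.2: Pab(L + a)/(6LEI) = 299.1/EI
  at D: triangular load, peak 13.6: w₀L³/(45EI) = 154.7/EI
  at E: triangular load, peak 13.6: 7w₀L³/(360EI) = 135.4/EI
  θ_D0 = 327.9/EI,  θ_E0 = 434.5/EI
Flexibility coefficients: a unit moment at one end gives L/(3EI) there and L/(6EI) at the far end, so f₁₁ = f₂₂ = 2.667/EI and f₁₂ = f₂₁ = 1.333/EI.
Compatibility — zero rotation at each built-in end:
  2.667 M_D + 1.333 M_E = 327.9
  1.333 M_D + 2.667 M_E = 434.5
Solving the pair gives M_D = 55.33 kN·m and M_E = 135.3 kN·m (hogging).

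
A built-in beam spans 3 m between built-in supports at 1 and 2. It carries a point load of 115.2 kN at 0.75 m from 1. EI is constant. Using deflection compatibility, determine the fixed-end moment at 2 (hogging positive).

M_2 = 16.2 kN·m

Take the two fixed-end moments M_1, M_2 as redundants; the released structure is the simple span 12.
On the primary (simply-supported) span, the end slopes from the loading are:
  at 1: point load 115.2 at a = 0.75: Pab(L + b)/(6LEI) = 56.7/EI
  at 2: point load 115.2 at a = 0.75: Pab(L + a)/(6LEI) = 40.5/EI
  θ_10 = 56.7/EI,  θ_20 = 40.5/EI
Flexibility coefficients: a unit moment at one end gives L/(3EI) there and L/(6EI) at the far end, so f₁₁ = f₂₂ = 1/EI and f₁₂ = f₂₁ = 0.5/EI.
Compatibility — zero rotation at each built-in end:
  1 M_1 + 0.5 M_2 = 56.7
  0.5 M_1 + 1 M_2 = 40.5
Solving the pair gives M_1 = 48.6 kN·m and M_2 = 16.2 kN·m (hogging).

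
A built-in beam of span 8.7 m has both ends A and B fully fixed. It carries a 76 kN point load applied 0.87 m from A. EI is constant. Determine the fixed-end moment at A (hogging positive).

M_A = 53.56 kN·m

Take the two fixed-end moments M_A, M_B as redundants; the released structure is the simple span AB.
End rotations of the released simple span under the applied load (×1/EI):
  at A: point load 76 at a = 0.87: Pab(L + b)/(6LEI) = 163.9/EI
  at B: point load 76 at a = 0.87: Pab(L + a)/(6LEI) = 94.92/EI
  θ_A0 = 163.9/EI,  θ_B0 = 94.92/EI
Flexibility coefficients: a unit moment at one end gives L/(3EI) there and L/(6EI) at the far end, so f₁₁ = f₂₂ = 2.9/EI and f₁₂ = f₂₁ = 1.45/EI.
Compatibility — zero rotation at each built-in end:
  2.9 M_A + 1.45 M_B = 163.9
  1.45 M_A + 2.9 M_B = 94.92
Solving the pair gives M_A = 53.56 kN·m and M_B = 5.951 kN·m (hogging).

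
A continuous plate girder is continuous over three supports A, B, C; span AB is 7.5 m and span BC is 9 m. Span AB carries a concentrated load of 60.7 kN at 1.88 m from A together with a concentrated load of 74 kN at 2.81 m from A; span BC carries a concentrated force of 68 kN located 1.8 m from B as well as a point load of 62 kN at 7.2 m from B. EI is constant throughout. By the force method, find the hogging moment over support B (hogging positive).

M_B = 142.2 kN·m

Take M_B as the redundant. Released structure: two simple spans AB and BC with a hinge at B.
End slopes at the hinge B, treating each span as simply supported:
  span AB: point load 60.7 at a = 1.88: Pab(L + a)/(6LEI) = 133.7/EI
  span AB: point load 74 at a = 2.81: Pab(L + a)/(6LEI) = 223.4/EI
  span BC: point load 68 at a = 1.8: Pab(L + b)/(6LEI) = 264.4/EI
  span BC: point load 62 at a = 7.2: Pab(L + b)/(6LEI) = 160.7/EI
  relative rotation θ_0 = (357.1 + 425.1)/EI = 782.2/EI
A unit hogging moment at B produces rotation L₁/(3EI) + L₂/(3EI) = 5.5/EI.
Slope continuity at B: θ_0 = M_B·5.5/EI, so M_B = 782.2/5.5 = 142.2 kN·m (hogging).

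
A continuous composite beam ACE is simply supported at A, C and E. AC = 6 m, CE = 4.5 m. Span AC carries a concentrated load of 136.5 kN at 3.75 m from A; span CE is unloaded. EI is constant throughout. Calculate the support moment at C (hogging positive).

M_C = 89.12 kN·m

Release continuity at C by inserting a hinge; the redundant is the internal moment M_C. The primary structure is two simply-supported spans AC and CE.
End slopes at the hinge C, treating each span as simply supported:
  span AC: point load 136.5 at a = 3.75: Pab(L + a)/(6LEI) = 311.9/EI
  relative rotation θ_0 = (311.9 + 0)/EI = 311.9/EI
A unit hogging moment at C produces rotation L₁/(3EI) + L₂/(3EI) = 3.5/EI.
Compatibility: M_C·(L₁+L₂)/(3EI) = θ_0, giving M_C = 89.12 kN·m (hogging).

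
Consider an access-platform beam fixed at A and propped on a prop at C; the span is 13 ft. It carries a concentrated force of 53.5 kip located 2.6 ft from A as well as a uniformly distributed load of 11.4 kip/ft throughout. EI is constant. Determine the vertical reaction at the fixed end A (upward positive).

Release the roller at C. Primary structure: cantilever fixed at A.
Free-end deflection of the primary structure under the applied loading (downward +):
  point load 53.5 at a = 2.6: Pa²(3L − a)/(6EI) = 2194/EI
  UDL 11.4: wL⁴/(8EI) = 40699/EI
  δ_0 = 42893/EI
Tip deflection under a unit load at C: L³/(3EI) = 732.3/EI.
Compatibility at C: δ_0 − R_C·δ_{CC} = 0, so R_C = 42893/732.3 = 58.57 kip.
Vertical equilibrium: R_A = ΣP − R_C = 201.7 − 58.57 = 143.1 kip.

R_A = 143.1 kip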